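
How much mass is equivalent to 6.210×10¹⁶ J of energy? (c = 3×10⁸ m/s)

From E = mc², we get m = E/c²
c² = (3×10⁸)² = 9×10¹⁶ m²/s²
m = 6.210×10¹⁶ / 9×10¹⁶ = 0.6900 kg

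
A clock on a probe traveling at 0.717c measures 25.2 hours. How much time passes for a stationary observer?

Proper time Δt₀ = 25.2 hours
γ = 1/√(1 - 0.717²) = 1.4346
Δt = γΔt₀ = 1.4346 × 25.2 = 36.15 hours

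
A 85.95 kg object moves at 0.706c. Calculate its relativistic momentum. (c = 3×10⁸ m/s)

γ = 1/√(1 - 0.706²) = 1.412
v = 0.706 × 3×10⁸ = 2.118×10⁸ m/s
p = γmv = 1.412 × 85.95 × 2.118×10⁸ = 2.570×10¹⁰ kg·m/s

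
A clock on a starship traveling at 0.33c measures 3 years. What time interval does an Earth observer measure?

Proper time Δt₀ = 3 years
γ = 1/√(1 - 0.33²) = 1.0593
Δt = γΔt₀ = 1.0593 × 3 = 3.178 years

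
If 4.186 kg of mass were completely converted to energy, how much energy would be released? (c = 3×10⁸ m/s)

Using E = mc²:
c² = (3×10⁸)² = 9×10¹⁶ m²/s²
E = 4.186 × 9×10¹⁶ = 3.767×10¹⁷ J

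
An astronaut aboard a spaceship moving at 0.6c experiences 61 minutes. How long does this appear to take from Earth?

Proper time Δt₀ = 61 minutes
γ = 1/√(1 - 0.6²) = 1.250
Δt = γΔt₀ = 1.250 × 61 = 76.25 minutes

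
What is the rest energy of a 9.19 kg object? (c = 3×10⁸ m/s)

c² = (3×10⁸)² = 9.000×10¹⁶ m²/s²
E₀ = mc² = 9.19 × 9.000×10¹⁶ = 8.271×10¹⁷ J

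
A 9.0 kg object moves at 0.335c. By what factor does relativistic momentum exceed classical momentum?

p_rel = γmv, p_class = mv
Ratio = γ = 1/√(1 - 0.335²) = 1.061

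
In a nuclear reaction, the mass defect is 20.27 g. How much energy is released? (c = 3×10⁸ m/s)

Convert mass defect: Δm = 20.27 g = 0.02027 kg
E = Δm·c² = 0.02027 × (3×10⁸)²
= 0.02027 × 9×10¹⁶ = 1.824×10¹⁵ J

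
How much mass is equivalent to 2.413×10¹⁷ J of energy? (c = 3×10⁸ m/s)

From E = mc², we get m = E/c²
c² = (3×10⁸)² = 9×10¹⁶ m²/s²
m = 2.413×10¹⁷ / 9×10¹⁶ = 2.681 kg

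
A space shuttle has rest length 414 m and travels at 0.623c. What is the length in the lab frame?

Proper length L₀ = 414 m
γ = 1/√(1 - 0.623²) = 1.2784
L = L₀/γ = 414/1.2784 = 323.8 m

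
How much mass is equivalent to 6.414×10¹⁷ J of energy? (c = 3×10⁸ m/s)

From E = mc², we get m = E/c²
c² = (3×10⁸)² = 9×10¹⁶ m²/s²
m = 6.414×10¹⁷ / 9×10¹⁶ = 7.127 kg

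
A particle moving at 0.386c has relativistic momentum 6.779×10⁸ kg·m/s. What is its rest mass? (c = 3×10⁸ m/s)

γ = 1/√(1 - 0.386²) = 1.084
v = 0.386 × 3×10⁸ = 1.158×10⁸ m/s
m = p/(γv) = 6.779×10⁸/(1.084 × 1.158×10⁸) = 5.400 kg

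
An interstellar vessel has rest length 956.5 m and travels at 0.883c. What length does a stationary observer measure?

Proper length L₀ = 956.5 m
γ = 1/√(1 - 0.883²) = 2.1305
L = L₀/γ = 956.5/2.1305 = 449.0 m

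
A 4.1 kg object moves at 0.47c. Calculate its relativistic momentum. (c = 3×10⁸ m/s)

γ = 1/√(1 - 0.47²) = 1.1329
v = 0.47 × 3×10⁸ = 1.410×10⁸ m/s
p = γmv = 1.1329 × 4.1 × 1.410×10⁸ = 6.549×10⁸ kg·m/s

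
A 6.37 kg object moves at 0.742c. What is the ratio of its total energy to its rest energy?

E = γmc², E₀ = mc²
E/E₀ = γ = 1/√(1 - 0.742²) = 1.492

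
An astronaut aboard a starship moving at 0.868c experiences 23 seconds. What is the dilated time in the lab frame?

Proper time Δt₀ = 23 seconds
γ = 1/√(1 - 0.868²) = 2.014
Δt = γΔt₀ = 2.014 × 23 = 46.32 seconds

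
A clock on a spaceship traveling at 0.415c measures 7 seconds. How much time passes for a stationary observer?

Proper time Δt₀ = 7 seconds
γ = 1/√(1 - 0.415²) = 1.0991
Δt = γΔt₀ = 1.0991 × 7 = 7.694 seconds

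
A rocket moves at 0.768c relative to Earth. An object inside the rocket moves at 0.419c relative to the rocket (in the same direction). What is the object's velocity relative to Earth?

u = (u' + v)/(1 + u'v/c²)
Numerator: 0.419 + 0.768 = 1.187
Denominator: 1 + 0.321792 = 1.321792
u = 1.187/1.321792 = 0.8980c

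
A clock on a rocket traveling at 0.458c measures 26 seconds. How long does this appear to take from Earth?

Proper time Δt₀ = 26 seconds
γ = 1/√(1 - 0.458²) = 1.125
Δt = γΔt₀ = 1.125 × 26 = 29.25 seconds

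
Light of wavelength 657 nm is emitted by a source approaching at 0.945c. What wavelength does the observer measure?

β = 0.945
Wavelength Doppler factor = √(0.055/1.945) = √(0.02828) = 0.1682
λ_obs = 657 × 0.1682 = 110.5 nm (blueshift)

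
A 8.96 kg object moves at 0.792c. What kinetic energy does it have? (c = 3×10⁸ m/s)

γ = 1/√(1 - 0.792²) = 1.6379
γ - 1 = 0.6379
KE = (γ-1)mc² = 0.6379 × 8.96 × (3×10⁸)² = 5.144×10¹⁷ J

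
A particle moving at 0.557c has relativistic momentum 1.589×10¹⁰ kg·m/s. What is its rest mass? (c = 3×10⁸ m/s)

γ = 1/√(1 - 0.557²) = 1.204
v = 0.557 × 3×10⁸ = 1.671×10⁸ m/s
m = p/(γv) = 1.589×10¹⁰/(1.204 × 1.671×10⁸) = 78.98 kg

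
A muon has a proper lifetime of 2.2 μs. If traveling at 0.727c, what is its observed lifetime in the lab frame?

Proper lifetime τ₀ = 2.2 μs
γ = 1/√(1 - 0.727²) = 1.4564
τ = γτ₀ = 1.4564 × 2.2 μs = 3.204 μs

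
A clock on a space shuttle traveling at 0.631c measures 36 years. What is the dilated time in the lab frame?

Proper time Δt₀ = 36 years
γ = 1/√(1 - 0.631²) = 1.289
Δt = γΔt₀ = 1.289 × 36 = 46.40 years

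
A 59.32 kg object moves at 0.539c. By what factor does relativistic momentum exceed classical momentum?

p_rel = γmv, p_class = mv
Ratio = γ = 1/√(1 - 0.539²) = 1.187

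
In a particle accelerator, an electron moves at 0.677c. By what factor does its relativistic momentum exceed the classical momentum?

p_rel = γmv, p_class = mv
Ratio = γ = 1/√(1 - 0.677²)
= 1/√(0.541671) = 1.359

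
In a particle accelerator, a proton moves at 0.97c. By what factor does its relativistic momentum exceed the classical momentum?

p_rel = γmv, p_class = mv
Ratio = γ = 1/√(1 - 0.97²)
= 1/√(0.0591) = 4.113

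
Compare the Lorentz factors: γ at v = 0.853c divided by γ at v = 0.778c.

γ₁ = 1/√(1 - 0.853²) = 1.916
γ₂ = 1/√(1 - 0.778²) = 1.592
γ₁/γ₂ = 1.916/1.592 = 1.204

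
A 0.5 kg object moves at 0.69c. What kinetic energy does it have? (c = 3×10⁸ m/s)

γ = 1/√(1 - 0.69²) = 1.3816
γ - 1 = 0.3816
KE = (γ-1)mc² = 0.3816 × 0.5 × (3×10⁸)² = 1.717×10¹⁶ J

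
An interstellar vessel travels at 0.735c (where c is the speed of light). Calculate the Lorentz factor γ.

v/c = 0.735, so (v/c)² = 0.540225
1 - (v/c)² = 0.459775
γ = 1/√(0.459775) = 1.475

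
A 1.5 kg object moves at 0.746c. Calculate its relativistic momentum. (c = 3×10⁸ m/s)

γ = 1/√(1 - 0.746²) = 1.5016
v = 0.746 × 3×10⁸ = 2.238×10⁸ m/s
p = γmv = 1.5016 × 1.5 × 2.238×10⁸ = 5.041×10⁸ kg·m/s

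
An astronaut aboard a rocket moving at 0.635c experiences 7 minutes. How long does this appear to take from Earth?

Proper time Δt₀ = 7 minutes
γ = 1/√(1 - 0.635²) = 1.29448
Δt = γΔt₀ = 1.29448 × 7 = 9.061 minutes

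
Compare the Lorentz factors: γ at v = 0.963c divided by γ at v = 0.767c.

γ₁ = 1/√(1 - 0.963²) = 3.7106
γ₂ = 1/√(1 - 0.767²) = 1.5585
γ₁/γ₂ = 3.7106/1.5585 = 2.381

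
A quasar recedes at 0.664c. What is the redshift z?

β = 0.664
(1+β)/(1-β) = 1.664/0.336 = 4.952
√(4.952) = 2.225
z = 2.225 - 1 = 1.225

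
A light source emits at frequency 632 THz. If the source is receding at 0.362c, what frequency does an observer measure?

β = v/c = 0.362
(1-β)/(1+β) = 0.638/1.362 = 0.46843
Doppler factor = √(0.46843) = 0.68442
f_obs = 632 × 0.68442 = 432.6 THz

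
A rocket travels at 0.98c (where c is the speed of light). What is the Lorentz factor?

v/c = 0.98, so (v/c)² = 0.9604
1 - (v/c)² = 0.0396
γ = 1/√(0.0396) = 5.025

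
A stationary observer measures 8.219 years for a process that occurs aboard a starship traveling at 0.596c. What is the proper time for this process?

Dilated time Δt = 8.219 years
γ = 1/√(1 - 0.596²) = 1.24535
Δt₀ = Δt/γ = 8.219/1.24535 = 6.600 years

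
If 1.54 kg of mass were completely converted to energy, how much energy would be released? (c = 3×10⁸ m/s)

Using E = mc²:
c² = (3×10⁸)² = 9×10¹⁶ m²/s²
E = 1.54 × 9×10¹⁶ = 1.386×10¹⁷ J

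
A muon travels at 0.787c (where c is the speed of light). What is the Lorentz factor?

v/c = 0.787, so (v/c)² = 0.619369
1 - (v/c)² = 0.380631
γ = 1/√(0.380631) = 1.621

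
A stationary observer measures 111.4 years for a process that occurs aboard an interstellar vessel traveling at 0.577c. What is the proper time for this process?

Dilated time Δt = 111.4 years
γ = 1/√(1 - 0.577²) = 1.22437
Δt₀ = Δt/γ = 111.4/1.22437 = 90.99 years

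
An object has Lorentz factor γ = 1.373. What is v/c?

From γ = 1/√(1 - v²/c²):
1/γ² = 1/1.373² = 0.5305
v²/c² = 1 - 0.5305 = 0.4695
v/c = √(0.4695) = 0.6852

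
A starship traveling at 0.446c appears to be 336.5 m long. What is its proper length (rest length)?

Contracted length L = 336.5 m
γ = 1/√(1 - 0.446²) = 1.1173
L₀ = γL = 1.1173 × 336.5 = 376.0 m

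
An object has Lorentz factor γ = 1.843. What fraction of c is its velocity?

From γ = 1/√(1 - v²/c²):
1/γ² = 1/1.843² = 0.2944
v²/c² = 1 - 0.2944 = 0.7056
v/c = √(0.7056) = 0.8400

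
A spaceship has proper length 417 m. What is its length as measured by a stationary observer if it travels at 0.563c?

Proper length L₀ = 417 m
γ = 1/√(1 - 0.563²) = 1.210
L = L₀/γ = 417/1.210 = 344.6 m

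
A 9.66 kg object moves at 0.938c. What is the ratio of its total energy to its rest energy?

E = γmc², E₀ = mc²
E/E₀ = γ = 1/√(1 - 0.938²) = 2.885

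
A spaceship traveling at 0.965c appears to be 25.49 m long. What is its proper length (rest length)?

Contracted length L = 25.49 m
γ = 1/√(1 - 0.965²) = 3.8132
L₀ = γL = 3.8132 × 25.49 = 97.20 m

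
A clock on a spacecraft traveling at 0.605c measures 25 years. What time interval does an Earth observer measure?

Proper time Δt₀ = 25 years
γ = 1/√(1 - 0.605²) = 1.256
Δt = γΔt₀ = 1.256 × 25 = 31.40 years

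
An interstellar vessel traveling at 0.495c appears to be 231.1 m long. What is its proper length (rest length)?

Contracted length L = 231.1 m
γ = 1/√(1 - 0.495²) = 1.151
L₀ = γL = 1.151 × 231.1 = 266.0 m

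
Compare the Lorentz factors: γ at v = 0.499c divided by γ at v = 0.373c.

γ₁ = 1/√(1 - 0.499²) = 1.154
γ₂ = 1/√(1 - 0.373²) = 1.078
γ₁/γ₂ = 1.154/1.078 = 1.071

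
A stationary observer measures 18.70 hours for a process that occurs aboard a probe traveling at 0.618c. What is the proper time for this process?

Dilated time Δt = 18.70 hours
γ = 1/√(1 - 0.618²) = 1.272
Δt₀ = Δt/γ = 18.70/1.272 = 14.70 hours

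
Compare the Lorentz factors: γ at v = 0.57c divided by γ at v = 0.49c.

γ₁ = 1/√(1 - 0.57²) = 1.217
γ₂ = 1/√(1 - 0.49²) = 1.147
γ₁/γ₂ = 1.217/1.147 = 1.061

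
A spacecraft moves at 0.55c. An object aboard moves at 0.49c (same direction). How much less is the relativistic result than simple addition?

Classical: u' + v = 0.49 + 0.55 = 1.04c
Relativistic: u = (0.49 + 0.55)/(1 + 0.2695) = 1.04/1.2695 = 0.8192c
Difference: 1.04 - 0.8192 = 0.2208c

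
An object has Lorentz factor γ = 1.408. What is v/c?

From γ = 1/√(1 - v²/c²):
1/γ² = 1/1.408² = 0.5044
v²/c² = 1 - 0.5044 = 0.4956
v/c = √(0.4956) = 0.7040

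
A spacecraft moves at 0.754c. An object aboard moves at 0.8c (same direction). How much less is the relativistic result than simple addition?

Classical: u' + v = 0.8 + 0.754 = 1.554c
Relativistic: u = (0.8 + 0.754)/(1 + 0.6032) = 1.554/1.6032 = 0.9693c
Difference: 1.554 - 0.9693 = 0.5847c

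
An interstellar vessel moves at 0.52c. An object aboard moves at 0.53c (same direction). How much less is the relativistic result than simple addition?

Classical: u' + v = 0.53 + 0.52 = 1.05c
Relativistic: u = (0.53 + 0.52)/(1 + 0.2756) = 1.05/1.2756 = 0.8231c
Difference: 1.05 - 0.8231 = 0.2269c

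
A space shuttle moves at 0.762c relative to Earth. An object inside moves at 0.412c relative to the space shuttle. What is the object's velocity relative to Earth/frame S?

u = (u' + v)/(1 + u'v/c²)
Numerator: 0.412 + 0.762 = 1.174
Denominator: 1 + 0.313944 = 1.313944
u = 1.174/1.313944 = 0.8935c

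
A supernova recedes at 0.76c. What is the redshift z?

β = 0.76
(1+β)/(1-β) = 1.76/0.24 = 7.333
√(7.333) = 2.708
z = 2.708 - 1 = 1.708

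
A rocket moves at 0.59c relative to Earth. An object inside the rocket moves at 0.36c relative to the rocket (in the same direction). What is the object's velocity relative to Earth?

u = (u' + v)/(1 + u'v/c²)
Numerator: 0.36 + 0.59 = 0.95
Denominator: 1 + 0.2124 = 1.2124
u = 0.95/1.2124 = 0.7836c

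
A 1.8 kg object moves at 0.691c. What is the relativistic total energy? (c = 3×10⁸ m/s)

γ = 1/√(1 - 0.691²) = 1.3834
mc² = 1.8 × (3×10⁸)² = 1.620×10¹⁷ J
E = γmc² = 1.3834 × 1.620×10¹⁷ = 2.241×10¹⁷ J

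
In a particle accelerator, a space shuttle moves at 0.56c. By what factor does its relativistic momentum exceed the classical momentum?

p_rel = γmv, p_class = mv
Ratio = γ = 1/√(1 - 0.56²)
= 1/√(0.6864) = 1.207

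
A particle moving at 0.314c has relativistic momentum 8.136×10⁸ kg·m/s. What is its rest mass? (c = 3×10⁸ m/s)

γ = 1/√(1 - 0.314²) = 1.0533
v = 0.314 × 3×10⁸ = 9.420×10⁷ m/s
m = p/(γv) = 8.136×10⁸/(1.0533 × 9.420×10⁷) = 8.200 kg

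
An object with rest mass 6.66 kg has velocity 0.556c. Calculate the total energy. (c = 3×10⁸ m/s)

γ = 1/√(1 - 0.556²) = 1.203
mc² = 6.66 × (3×10⁸)² = 5.994×10¹⁷ J
E = γmc² = 1.203 × 5.994×10¹⁷ = 7.211×10¹⁷ J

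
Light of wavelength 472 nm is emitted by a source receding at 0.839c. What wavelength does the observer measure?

β = 0.839
Wavelength Doppler factor = √(1.839/0.161) = √(11.422) = 3.380
λ_obs = 472 × 3.380 = 1595 nm (redshift)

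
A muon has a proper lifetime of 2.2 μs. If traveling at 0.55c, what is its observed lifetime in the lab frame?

Proper lifetime τ₀ = 2.2 μs
γ = 1/√(1 - 0.55²) = 1.1974
τ = γτ₀ = 1.1974 × 2.2 μs = 2.634 μs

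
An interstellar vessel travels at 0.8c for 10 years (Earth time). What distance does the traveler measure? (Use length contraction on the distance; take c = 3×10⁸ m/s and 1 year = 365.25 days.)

Earth distance: d = v × t = 0.8c × 10 yr = 7.5738×10¹⁶ m
γ = 1.6667
d' = d/γ = 7.5738×10¹⁶/1.6667 = 4.544×10¹⁶ m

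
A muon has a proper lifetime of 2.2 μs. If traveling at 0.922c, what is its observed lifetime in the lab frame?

Proper lifetime τ₀ = 2.2 μs
γ = 1/√(1 - 0.922²) = 2.5827
τ = γτ₀ = 2.5827 × 2.2 μs = 5.682 μs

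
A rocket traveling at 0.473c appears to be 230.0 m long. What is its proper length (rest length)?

Contracted length L = 230.0 m
γ = 1/√(1 - 0.473²) = 1.13499
L₀ = γL = 1.13499 × 230.0 = 261.0 m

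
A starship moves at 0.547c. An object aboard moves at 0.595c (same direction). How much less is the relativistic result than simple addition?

Classical: u' + v = 0.595 + 0.547 = 1.142c
Relativistic: u = (0.595 + 0.547)/(1 + 0.325465) = 1.142/1.325465 = 0.8616c
Difference: 1.142 - 0.8616 = 0.2804c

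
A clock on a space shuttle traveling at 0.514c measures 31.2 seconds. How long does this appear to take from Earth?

Proper time Δt₀ = 31.2 seconds
γ = 1/√(1 - 0.514²) = 1.1658
Δt = γΔt₀ = 1.1658 × 31.2 = 36.37 seconds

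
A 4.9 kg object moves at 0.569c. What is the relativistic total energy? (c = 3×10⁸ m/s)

γ = 1/√(1 - 0.569²) = 1.216
mc² = 4.9 × (3×10⁸)² = 4.410×10¹⁷ J
E = γmc² = 1.216 × 4.410×10¹⁷ = 5.363×10¹⁷ J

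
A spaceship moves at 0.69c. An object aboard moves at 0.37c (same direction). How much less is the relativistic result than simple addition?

Classical: u' + v = 0.37 + 0.69 = 1.06c
Relativistic: u = (0.37 + 0.69)/(1 + 0.2553) = 1.06/1.2553 = 0.8444c
Difference: 1.06 - 0.8444 = 0.2156c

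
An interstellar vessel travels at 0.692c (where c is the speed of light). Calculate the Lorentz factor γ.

v/c = 0.692, so (v/c)² = 0.478864
1 - (v/c)² = 0.521136
γ = 1/√(0.521136) = 1.385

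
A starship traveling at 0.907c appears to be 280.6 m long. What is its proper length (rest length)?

Contracted length L = 280.6 m
γ = 1/√(1 - 0.907²) = 2.3746
L₀ = γL = 2.3746 × 280.6 = 666.3 m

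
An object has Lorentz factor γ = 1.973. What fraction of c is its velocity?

From γ = 1/√(1 - v²/c²):
1/γ² = 1/1.973² = 0.2569
v²/c² = 1 - 0.2569 = 0.7431
v/c = √(0.7431) = 0.8620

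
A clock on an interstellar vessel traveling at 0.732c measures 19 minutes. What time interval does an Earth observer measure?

Proper time Δt₀ = 19 minutes
γ = 1/√(1 - 0.732²) = 1.468
Δt = γΔt₀ = 1.468 × 19 = 27.89 minutes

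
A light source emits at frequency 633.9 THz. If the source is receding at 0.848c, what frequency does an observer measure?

β = v/c = 0.848
(1-β)/(1+β) = 0.152/1.848 = 0.08225
Doppler factor = √(0.08225) = 0.2868
f_obs = 633.9 × 0.2868 = 181.8 THz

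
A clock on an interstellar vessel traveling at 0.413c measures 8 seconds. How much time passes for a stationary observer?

Proper time Δt₀ = 8 seconds
γ = 1/√(1 - 0.413²) = 1.098
Δt = γΔt₀ = 1.098 × 8 = 8.784 seconds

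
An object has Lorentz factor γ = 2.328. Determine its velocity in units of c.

From γ = 1/√(1 - v²/c²):
1/γ² = 1/2.328² = 0.18452
v²/c² = 1 - 0.18452 = 0.81548
v/c = √(0.81548) = 0.9030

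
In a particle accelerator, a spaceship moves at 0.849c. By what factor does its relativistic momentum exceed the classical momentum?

p_rel = γmv, p_class = mv
Ratio = γ = 1/√(1 - 0.849²)
= 1/√(0.279199) = 1.893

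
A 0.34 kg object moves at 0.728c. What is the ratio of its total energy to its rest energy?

E = γmc², E₀ = mc²
E/E₀ = γ = 1/√(1 - 0.728²) = 1.459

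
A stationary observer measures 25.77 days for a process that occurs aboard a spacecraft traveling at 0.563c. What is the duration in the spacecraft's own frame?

Dilated time Δt = 25.77 days
γ = 1/√(1 - 0.563²) = 1.210
Δt₀ = Δt/γ = 25.77/1.210 = 21.30 days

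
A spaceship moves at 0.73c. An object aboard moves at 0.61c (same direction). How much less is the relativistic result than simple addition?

Classical: u' + v = 0.61 + 0.73 = 1.34c
Relativistic: u = (0.61 + 0.73)/(1 + 0.4453) = 1.34/1.4453 = 0.9271c
Difference: 1.34 - 0.9271 = 0.4129c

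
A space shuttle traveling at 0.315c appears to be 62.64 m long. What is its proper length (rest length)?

Contracted length L = 62.64 m
γ = 1/√(1 - 0.315²) = 1.0536
L₀ = γL = 1.0536 × 62.64 = 66.00 m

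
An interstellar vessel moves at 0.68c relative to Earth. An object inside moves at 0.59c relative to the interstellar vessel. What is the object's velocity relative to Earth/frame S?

u = (u' + v)/(1 + u'v/c²)
Numerator: 0.59 + 0.68 = 1.27
Denominator: 1 + 0.4012 = 1.4012
u = 1.27/1.4012 = 0.9064c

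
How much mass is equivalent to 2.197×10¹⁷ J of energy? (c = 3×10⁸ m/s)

From E = mc², we get m = E/c²
c² = (3×10⁸)² = 9×10¹⁶ m²/s²
m = 2.197×10¹⁷ / 9×10¹⁶ = 2.441 kg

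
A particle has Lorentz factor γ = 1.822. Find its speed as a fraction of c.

From γ = 1/√(1 - v²/c²):
1/γ² = 1/1.822² = 0.3012
v²/c² = 1 - 0.3012 = 0.6988
v/c = √(0.6988) = 0.8359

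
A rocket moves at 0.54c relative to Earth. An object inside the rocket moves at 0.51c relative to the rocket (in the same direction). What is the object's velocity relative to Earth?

u = (u' + v)/(1 + u'v/c²)
Numerator: 0.51 + 0.54 = 1.05
Denominator: 1 + 0.2754 = 1.2754
u = 1.05/1.2754 = 0.8233c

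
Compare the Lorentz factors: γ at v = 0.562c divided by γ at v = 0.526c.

γ₁ = 1/√(1 - 0.562²) = 1.209
γ₂ = 1/√(1 - 0.526²) = 1.176
γ₁/γ₂ = 1.209/1.176 = 1.028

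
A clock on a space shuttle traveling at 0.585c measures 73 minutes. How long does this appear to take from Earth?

Proper time Δt₀ = 73 minutes
γ = 1/√(1 - 0.585²) = 1.233
Δt = γΔt₀ = 1.233 × 73 = 90.01 minutes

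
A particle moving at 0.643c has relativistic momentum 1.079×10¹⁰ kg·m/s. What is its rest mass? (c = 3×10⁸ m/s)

γ = 1/√(1 - 0.643²) = 1.3057
v = 0.643 × 3×10⁸ = 1.929×10⁸ m/s
m = p/(γv) = 1.079×10¹⁰/(1.3057 × 1.929×10⁸) = 42.84 kg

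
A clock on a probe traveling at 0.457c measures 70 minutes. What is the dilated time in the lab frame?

Proper time Δt₀ = 70 minutes
γ = 1/√(1 - 0.457²) = 1.1243
Δt = γΔt₀ = 1.1243 × 70 = 78.70 minutes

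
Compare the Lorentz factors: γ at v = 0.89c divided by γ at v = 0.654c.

γ₁ = 1/√(1 - 0.89²) = 2.193
γ₂ = 1/√(1 - 0.654²) = 1.322
γ₁/γ₂ = 2.193/1.322 = 1.659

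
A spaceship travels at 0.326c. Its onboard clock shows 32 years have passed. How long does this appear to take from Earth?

Proper time Δt₀ = 32 years
γ = 1/√(1 - 0.326²) = 1.0578
Δt = γΔt₀ = 1.0578 × 32 = 33.85 years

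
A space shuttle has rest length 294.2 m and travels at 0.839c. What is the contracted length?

Proper length L₀ = 294.2 m
γ = 1/√(1 - 0.839²) = 1.838
L = L₀/γ = 294.2/1.838 = 160.1 m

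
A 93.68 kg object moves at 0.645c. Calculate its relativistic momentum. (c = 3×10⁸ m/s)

γ = 1/√(1 - 0.645²) = 1.3086
v = 0.645 × 3×10⁸ = 1.935×10⁸ m/s
p = γmv = 1.3086 × 93.68 × 1.935×10⁸ = 2.372×10¹⁰ kg·m/s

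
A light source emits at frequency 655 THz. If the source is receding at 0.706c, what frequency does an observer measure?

β = v/c = 0.706
(1-β)/(1+β) = 0.294/1.706 = 0.1723
Doppler factor = √(0.1723) = 0.4151
f_obs = 655 × 0.4151 = 271.9 THz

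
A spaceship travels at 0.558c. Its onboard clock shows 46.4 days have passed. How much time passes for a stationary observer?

Proper time Δt₀ = 46.4 days
γ = 1/√(1 - 0.558²) = 1.205
Δt = γΔt₀ = 1.205 × 46.4 = 55.91 days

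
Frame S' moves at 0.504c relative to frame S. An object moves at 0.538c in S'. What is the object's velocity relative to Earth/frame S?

u = (u' + v)/(1 + u'v/c²)
Numerator: 0.538 + 0.504 = 1.042
Denominator: 1 + 0.271152 = 1.271152
u = 1.042/1.271152 = 0.8197c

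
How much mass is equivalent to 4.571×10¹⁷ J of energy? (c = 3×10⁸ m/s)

From E = mc², we get m = E/c²
c² = (3×10⁸)² = 9×10¹⁶ m²/s²
m = 4.571×10¹⁷ / 9×10¹⁶ = 5.079 kg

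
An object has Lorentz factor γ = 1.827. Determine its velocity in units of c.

From γ = 1/√(1 - v²/c²):
1/γ² = 1/1.827² = 0.2996
v²/c² = 1 - 0.2996 = 0.7004
v/c = √(0.7004) = 0.8369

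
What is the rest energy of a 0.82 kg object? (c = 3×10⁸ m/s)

c² = (3×10⁸)² = 9.000×10¹⁶ m²/s²
E₀ = mc² = 0.82 × 9.000×10¹⁶ = 7.380×10¹⁶ J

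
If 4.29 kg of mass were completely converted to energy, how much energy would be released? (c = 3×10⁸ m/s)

Using E = mc²:
c² = (3×10⁸)² = 9×10¹⁶ m²/s²
E = 4.29 × 9×10¹⁶ = 3.861×10¹⁷ J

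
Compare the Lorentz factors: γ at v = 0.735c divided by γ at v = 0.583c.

γ₁ = 1/√(1 - 0.735²) = 1.475
γ₂ = 1/√(1 - 0.583²) = 1.231
γ₁/γ₂ = 1.475/1.231 = 1.198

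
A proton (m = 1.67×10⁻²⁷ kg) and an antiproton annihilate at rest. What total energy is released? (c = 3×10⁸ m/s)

Both particles have the same rest mass, so total mass = 2m
E = 2m·c² = 2 × 1.67×10⁻²⁷ × (3×10⁸)²
= 2 × 1.67×10⁻²⁷ × 9×10¹⁶
= 3.006×10⁻¹⁰ J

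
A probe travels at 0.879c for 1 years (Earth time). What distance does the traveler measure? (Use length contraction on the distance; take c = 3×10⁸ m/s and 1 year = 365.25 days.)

Earth distance: d = v × t = 0.879c × 1 yr = 8.3217×10¹⁵ m
γ = 2.0972
d' = d/γ = 8.3217×10¹⁵/2.0972 = 3.968×10¹⁵ m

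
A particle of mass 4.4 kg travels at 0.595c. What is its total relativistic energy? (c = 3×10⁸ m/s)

γ = 1/√(1 - 0.595²) = 1.2442
mc² = 4.4 × (3×10⁸)² = 3.960×10¹⁷ J
E = γmc² = 1.2442 × 3.960×10¹⁷ = 4.927×10¹⁷ J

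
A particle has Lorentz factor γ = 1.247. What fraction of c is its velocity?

From γ = 1/√(1 - v²/c²):
1/γ² = 1/1.247² = 0.6431
v²/c² = 1 - 0.6431 = 0.3569
v/c = √(0.3569) = 0.5974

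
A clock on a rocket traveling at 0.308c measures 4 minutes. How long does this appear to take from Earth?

Proper time Δt₀ = 4 minutes
γ = 1/√(1 - 0.308²) = 1.051
Δt = γΔt₀ = 1.051 × 4 = 4.204 minutes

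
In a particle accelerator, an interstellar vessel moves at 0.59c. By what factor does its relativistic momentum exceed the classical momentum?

p_rel = γmv, p_class = mv
Ratio = γ = 1/√(1 - 0.59²)
= 1/√(0.6519) = 1.239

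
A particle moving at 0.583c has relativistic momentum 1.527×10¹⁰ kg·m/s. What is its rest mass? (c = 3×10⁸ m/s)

γ = 1/√(1 - 0.583²) = 1.23081
v = 0.583 × 3×10⁸ = 1.749×10⁸ m/s
m = p/(γv) = 1.527×10¹⁰/(1.23081 × 1.749×10⁸) = 70.93 kg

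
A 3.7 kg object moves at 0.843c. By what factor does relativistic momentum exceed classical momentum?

p_rel = γmv, p_class = mv
Ratio = γ = 1/√(1 - 0.843²) = 1.859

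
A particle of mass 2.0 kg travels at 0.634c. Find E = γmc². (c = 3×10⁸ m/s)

γ = 1/√(1 - 0.634²) = 1.2931
mc² = 2.0 × (3×10⁸)² = 1.800×10¹⁷ J
E = γmc² = 1.2931 × 1.800×10¹⁷ = 2.328×10¹⁷ J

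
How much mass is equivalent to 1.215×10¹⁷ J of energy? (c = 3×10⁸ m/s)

From E = mc², we get m = E/c²
c² = (3×10⁸)² = 9×10¹⁶ m²/s²
m = 1.215×10¹⁷ / 9×10¹⁶ = 1.350 kg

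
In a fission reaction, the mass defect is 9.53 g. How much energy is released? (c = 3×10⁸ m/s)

Convert mass defect: Δm = 9.53 g = 0.00953 kg
E = Δm·c² = 0.00953 × (3×10⁸)²
= 0.00953 × 9×10¹⁶ = 8.577×10¹⁴ J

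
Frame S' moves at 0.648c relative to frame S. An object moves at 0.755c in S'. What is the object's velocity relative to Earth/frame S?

u = (u' + v)/(1 + u'v/c²)
Numerator: 0.755 + 0.648 = 1.403
Denominator: 1 + 0.48924 = 1.48924
u = 1.403/1.48924 = 0.9421c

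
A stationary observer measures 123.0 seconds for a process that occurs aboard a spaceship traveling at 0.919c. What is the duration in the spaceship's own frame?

Dilated time Δt = 123.0 seconds
γ = 1/√(1 - 0.919²) = 2.5364
Δt₀ = Δt/γ = 123.0/2.5364 = 48.49 seconds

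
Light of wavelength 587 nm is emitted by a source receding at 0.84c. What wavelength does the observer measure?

β = 0.84
Wavelength Doppler factor = √(1.84/0.16) = √(11.50) = 3.391
λ_obs = 587 × 3.391 = 1991 nm (redshift)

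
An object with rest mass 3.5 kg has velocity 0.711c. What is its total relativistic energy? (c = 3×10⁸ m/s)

γ = 1/√(1 - 0.711²) = 1.4221
mc² = 3.5 × (3×10⁸)² = 3.150×10¹⁷ J
E = γmc² = 1.4221 × 3.150×10¹⁷ = 4.480×10¹⁷ J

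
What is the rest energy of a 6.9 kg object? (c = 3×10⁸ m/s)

c² = (3×10⁸)² = 9.000×10¹⁶ m²/s²
E₀ = mc² = 6.9 × 9.000×10¹⁶ = 6.210×10¹⁷ J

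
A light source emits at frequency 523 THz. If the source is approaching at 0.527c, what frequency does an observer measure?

β = v/c = 0.527
(1+β)/(1-β) = 1.527/0.473 = 3.22833
Doppler factor = √(3.22833) = 1.7968
f_obs = 523 × 1.7968 = 939.7 THz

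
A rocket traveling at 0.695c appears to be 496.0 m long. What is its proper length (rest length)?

Contracted length L = 496.0 m
γ = 1/√(1 - 0.695²) = 1.3908
L₀ = γL = 1.3908 × 496.0 = 689.8 m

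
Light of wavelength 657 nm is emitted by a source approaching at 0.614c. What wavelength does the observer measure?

β = 0.614
Wavelength Doppler factor = √(0.386/1.614) = √(0.23916) = 0.4890
λ_obs = 657 × 0.4890 = 321.3 nm (blueshift)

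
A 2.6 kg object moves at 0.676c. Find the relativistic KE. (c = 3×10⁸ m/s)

γ = 1/√(1 - 0.676²) = 1.35703
γ - 1 = 0.35703
KE = (γ-1)mc² = 0.35703 × 2.6 × (3×10⁸)² = 8.355×10¹⁶ J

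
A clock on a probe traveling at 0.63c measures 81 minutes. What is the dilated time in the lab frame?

Proper time Δt₀ = 81 minutes
γ = 1/√(1 - 0.63²) = 1.288
Δt = γΔt₀ = 1.288 × 81 = 104.3 minutes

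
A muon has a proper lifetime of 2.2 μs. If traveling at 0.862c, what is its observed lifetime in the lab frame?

Proper lifetime τ₀ = 2.2 μs
γ = 1/√(1 - 0.862²) = 1.9727
τ = γτ₀ = 1.9727 × 2.2 μs = 4.340 μs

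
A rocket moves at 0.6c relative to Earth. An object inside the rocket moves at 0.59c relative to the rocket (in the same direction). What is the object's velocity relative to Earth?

u = (u' + v)/(1 + u'v/c²)
Numerator: 0.59 + 0.6 = 1.19
Denominator: 1 + 0.354 = 1.354
u = 1.19/1.354 = 0.8789c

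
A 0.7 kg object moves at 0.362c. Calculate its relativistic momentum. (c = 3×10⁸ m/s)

γ = 1/√(1 - 0.362²) = 1.0728
v = 0.362 × 3×10⁸ = 1.086×10⁸ m/s
p = γmv = 1.0728 × 0.7 × 1.086×10⁸ = 8.155×10⁷ kg·m/s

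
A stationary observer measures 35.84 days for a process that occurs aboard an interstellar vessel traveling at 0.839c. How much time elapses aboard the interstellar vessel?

Dilated time Δt = 35.84 days
γ = 1/√(1 - 0.839²) = 1.838
Δt₀ = Δt/γ = 35.84/1.838 = 19.50 days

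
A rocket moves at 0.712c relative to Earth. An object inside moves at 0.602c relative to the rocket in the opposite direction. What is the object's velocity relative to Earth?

Object's velocity in rocket frame is u' = -0.602c
u = (u' + v)/(1 + u'v/c²) = (v - 0.602)/(1 - 0.602·v/c²)
Numerator: 0.712 - 0.602 = 0.11
Denominator: 1 - 0.428624 = 0.571376
u = 0.11/0.571376 = 0.1925c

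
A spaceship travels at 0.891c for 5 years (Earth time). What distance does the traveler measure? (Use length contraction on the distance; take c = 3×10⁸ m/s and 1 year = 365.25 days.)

Earth distance: d = v × t = 0.891c × 5 yr = 4.218×10¹⁶ m
γ = 2.203
d' = d/γ = 4.218×10¹⁶/2.203 = 1.915×10¹⁶ m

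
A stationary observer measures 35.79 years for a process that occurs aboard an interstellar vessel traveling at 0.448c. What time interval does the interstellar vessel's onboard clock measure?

Dilated time Δt = 35.79 years
γ = 1/√(1 - 0.448²) = 1.1185
Δt₀ = Δt/γ = 35.79/1.1185 = 32.00 years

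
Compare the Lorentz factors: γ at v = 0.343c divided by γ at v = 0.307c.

γ₁ = 1/√(1 - 0.343²) = 1.065
γ₂ = 1/√(1 - 0.307²) = 1.051
γ₁/γ₂ = 1.065/1.051 = 1.013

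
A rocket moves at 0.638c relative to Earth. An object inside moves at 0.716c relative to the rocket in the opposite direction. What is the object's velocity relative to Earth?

Object's velocity in rocket frame is u' = -0.716c
u = (u' + v)/(1 + u'v/c²) = (v - 0.716)/(1 - 0.716·v/c²)
Numerator: 0.638 - 0.716 = -0.078
Denominator: 1 - 0.456808 = 0.543192
u = -0.078/0.543192 = -0.1436c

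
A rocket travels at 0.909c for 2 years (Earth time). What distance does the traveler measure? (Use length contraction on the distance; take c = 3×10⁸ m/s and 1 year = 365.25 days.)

Earth distance: d = v × t = 0.909c × 2 yr = 1.721×10¹⁶ m
γ = 2.399
d' = d/γ = 1.721×10¹⁶/2.399 = 7.174×10¹⁵ m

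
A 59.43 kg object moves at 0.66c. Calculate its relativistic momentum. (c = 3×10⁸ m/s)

γ = 1/√(1 - 0.66²) = 1.331
v = 0.66 × 3×10⁸ = 1.980×10⁸ m/s
p = γmv = 1.331 × 59.43 × 1.980×10⁸ = 1.566×10¹⁰ kg·m/s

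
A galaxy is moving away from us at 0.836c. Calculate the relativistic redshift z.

β = 0.836
(1+β)/(1-β) = 1.836/0.164 = 11.195
√(11.195) = 3.346
z = 3.346 - 1 = 2.346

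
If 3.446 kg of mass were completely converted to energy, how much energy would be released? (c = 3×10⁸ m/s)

Using E = mc²:
c² = (3×10⁸)² = 9×10¹⁶ m²/s²
E = 3.446 × 9×10¹⁶ = 3.101×10¹⁷ J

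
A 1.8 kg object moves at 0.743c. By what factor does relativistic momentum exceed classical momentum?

p_rel = γmv, p_class = mv
Ratio = γ = 1/√(1 - 0.743²) = 1.494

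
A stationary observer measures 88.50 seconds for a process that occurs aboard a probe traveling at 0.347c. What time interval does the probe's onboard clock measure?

Dilated time Δt = 88.50 seconds
γ = 1/√(1 - 0.347²) = 1.0663
Δt₀ = Δt/γ = 88.50/1.0663 = 83.00 seconds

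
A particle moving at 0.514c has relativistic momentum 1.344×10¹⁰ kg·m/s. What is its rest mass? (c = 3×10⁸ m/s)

γ = 1/√(1 - 0.514²) = 1.1658
v = 0.514 × 3×10⁸ = 1.542×10⁸ m/s
m = p/(γv) = 1.344×10¹⁰/(1.1658 × 1.542×10⁸) = 74.76 kg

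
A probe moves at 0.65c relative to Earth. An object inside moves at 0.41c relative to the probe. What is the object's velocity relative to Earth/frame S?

u = (u' + v)/(1 + u'v/c²)
Numerator: 0.41 + 0.65 = 1.06
Denominator: 1 + 0.2665 = 1.2665
u = 1.06/1.2665 = 0.8370c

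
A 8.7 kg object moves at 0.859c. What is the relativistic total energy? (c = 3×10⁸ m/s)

γ = 1/√(1 - 0.859²) = 1.953
mc² = 8.7 × (3×10⁸)² = 7.830×10¹⁷ J
E = γmc² = 1.953 × 7.830×10¹⁷ = 1.529×10¹⁸ J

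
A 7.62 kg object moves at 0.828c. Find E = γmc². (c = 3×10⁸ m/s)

γ = 1/√(1 - 0.828²) = 1.783
mc² = 7.62 × (3×10⁸)² = 6.858×10¹⁷ J
E = γmc² = 1.783 × 6.858×10¹⁷ = 1.223×10¹⁸ J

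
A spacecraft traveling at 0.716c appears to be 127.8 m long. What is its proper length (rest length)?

Contracted length L = 127.8 m
γ = 1/√(1 - 0.716²) = 1.4325
L₀ = γL = 1.4325 × 127.8 = 183.1 m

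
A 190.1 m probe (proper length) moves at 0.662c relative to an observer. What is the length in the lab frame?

Proper length L₀ = 190.1 m
γ = 1/√(1 - 0.662²) = 1.334
L = L₀/γ = 190.1/1.334 = 142.5 m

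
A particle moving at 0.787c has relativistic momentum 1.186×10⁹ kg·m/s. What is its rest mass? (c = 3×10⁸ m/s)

γ = 1/√(1 - 0.787²) = 1.621
v = 0.787 × 3×10⁸ = 2.361×10⁸ m/s
m = p/(γv) = 1.186×10⁹/(1.621 × 2.361×10⁸) = 3.099 kg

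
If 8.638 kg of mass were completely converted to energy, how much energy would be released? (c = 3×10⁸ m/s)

Using E = mc²:
c² = (3×10⁸)² = 9×10¹⁶ m²/s²
E = 8.638 × 9×10¹⁶ = 7.774×10¹⁷ J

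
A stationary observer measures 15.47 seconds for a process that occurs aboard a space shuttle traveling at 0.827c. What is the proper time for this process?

Dilated time Δt = 15.47 seconds
γ = 1/√(1 - 0.827²) = 1.7787
Δt₀ = Δt/γ = 15.47/1.7787 = 8.697 seconds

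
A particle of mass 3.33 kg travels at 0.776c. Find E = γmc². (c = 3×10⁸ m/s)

γ = 1/√(1 - 0.776²) = 1.5855
mc² = 3.33 × (3×10⁸)² = 2.997×10¹⁷ J
E = γmc² = 1.5855 × 2.997×10¹⁷ = 4.752×10¹⁷ J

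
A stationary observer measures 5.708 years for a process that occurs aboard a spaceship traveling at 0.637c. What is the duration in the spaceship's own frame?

Dilated time Δt = 5.708 years
γ = 1/√(1 - 0.637²) = 1.2972
Δt₀ = Δt/γ = 5.708/1.2972 = 4.400 years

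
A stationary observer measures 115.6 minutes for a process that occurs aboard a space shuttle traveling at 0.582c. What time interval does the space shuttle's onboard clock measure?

Dilated time Δt = 115.6 minutes
γ = 1/√(1 - 0.582²) = 1.22973
Δt₀ = Δt/γ = 115.6/1.22973 = 94.00 minutes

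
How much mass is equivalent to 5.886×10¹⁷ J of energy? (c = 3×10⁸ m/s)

From E = mc², we get m = E/c²
c² = (3×10⁸)² = 9×10¹⁶ m²/s²
m = 5.886×10¹⁷ / 9×10¹⁶ = 6.540 kg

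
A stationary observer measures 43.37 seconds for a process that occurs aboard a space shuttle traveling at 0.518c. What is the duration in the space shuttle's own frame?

Dilated time Δt = 43.37 seconds
γ = 1/√(1 - 0.518²) = 1.169
Δt₀ = Δt/γ = 43.37/1.169 = 37.10 seconds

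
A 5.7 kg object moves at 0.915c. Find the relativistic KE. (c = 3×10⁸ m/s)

γ = 1/√(1 - 0.915²) = 2.4786
γ - 1 = 1.4786
KE = (γ-1)mc² = 1.4786 × 5.7 × (3×10⁸)² = 7.585×10¹⁷ J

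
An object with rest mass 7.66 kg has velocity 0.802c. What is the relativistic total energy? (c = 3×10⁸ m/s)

γ = 1/√(1 - 0.802²) = 1.674
mc² = 7.66 × (3×10⁸)² = 6.894×10¹⁷ J
E = γmc² = 1.674 × 6.894×10¹⁷ = 1.154×10¹⁸ J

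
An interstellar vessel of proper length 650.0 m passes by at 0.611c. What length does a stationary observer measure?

Proper length L₀ = 650.0 m
γ = 1/√(1 - 0.611²) = 1.263
L = L₀/γ = 650.0/1.263 = 514.6 m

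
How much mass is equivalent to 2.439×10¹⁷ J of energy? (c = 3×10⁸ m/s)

From E = mc², we get m = E/c²
c² = (3×10⁸)² = 9×10¹⁶ m²/s²
m = 2.439×10¹⁷ / 9×10¹⁶ = 2.710 kg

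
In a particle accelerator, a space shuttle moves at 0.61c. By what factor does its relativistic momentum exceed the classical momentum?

p_rel = γmv, p_class = mv
Ratio = γ = 1/√(1 - 0.61²)
= 1/√(0.6279) = 1.262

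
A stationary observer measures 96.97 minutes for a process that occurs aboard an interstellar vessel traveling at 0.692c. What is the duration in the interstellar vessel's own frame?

Dilated time Δt = 96.97 minutes
γ = 1/√(1 - 0.692²) = 1.3852
Δt₀ = Δt/γ = 96.97/1.3852 = 70.00 minutes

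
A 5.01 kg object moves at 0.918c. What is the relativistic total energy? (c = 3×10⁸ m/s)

γ = 1/√(1 - 0.918²) = 2.522
mc² = 5.01 × (3×10⁸)² = 4.509×10¹⁷ J
E = γmc² = 2.522 × 4.509×10¹⁷ = 1.137×10¹⁸ J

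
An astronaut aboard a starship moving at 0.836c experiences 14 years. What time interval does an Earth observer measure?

Proper time Δt₀ = 14 years
γ = 1/√(1 - 0.836²) = 1.822
Δt = γΔt₀ = 1.822 × 14 = 25.51 years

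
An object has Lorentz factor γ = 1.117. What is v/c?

From γ = 1/√(1 - v²/c²):
1/γ² = 1/1.117² = 0.80148
v²/c² = 1 - 0.80148 = 0.19852
v/c = √(0.19852) = 0.4456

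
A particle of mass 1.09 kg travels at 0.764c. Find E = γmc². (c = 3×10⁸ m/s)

γ = 1/√(1 - 0.764²) = 1.5499
mc² = 1.09 × (3×10⁸)² = 9.810×10¹⁶ J
E = γmc² = 1.5499 × 9.810×10¹⁶ = 1.520×10¹⁷ J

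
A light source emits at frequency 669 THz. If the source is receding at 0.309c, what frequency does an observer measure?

β = v/c = 0.309
(1-β)/(1+β) = 0.691/1.309 = 0.5279
Doppler factor = √(0.5279) = 0.7266
f_obs = 669 × 0.7266 = 486.1 THz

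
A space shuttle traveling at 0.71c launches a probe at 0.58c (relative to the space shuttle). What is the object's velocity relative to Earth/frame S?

u = (u' + v)/(1 + u'v/c²)
Numerator: 0.58 + 0.71 = 1.29
Denominator: 1 + 0.4118 = 1.4118
u = 1.29/1.4118 = 0.9137c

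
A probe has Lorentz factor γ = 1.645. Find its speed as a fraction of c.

From γ = 1/√(1 - v²/c²):
1/γ² = 1/1.645² = 0.3695
v²/c² = 1 - 0.3695 = 0.6305
v/c = √(0.6305) = 0.7940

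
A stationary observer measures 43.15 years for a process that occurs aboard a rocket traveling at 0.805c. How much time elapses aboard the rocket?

Dilated time Δt = 43.15 years
γ = 1/√(1 - 0.805²) = 1.6856
Δt₀ = Δt/γ = 43.15/1.6856 = 25.60 years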